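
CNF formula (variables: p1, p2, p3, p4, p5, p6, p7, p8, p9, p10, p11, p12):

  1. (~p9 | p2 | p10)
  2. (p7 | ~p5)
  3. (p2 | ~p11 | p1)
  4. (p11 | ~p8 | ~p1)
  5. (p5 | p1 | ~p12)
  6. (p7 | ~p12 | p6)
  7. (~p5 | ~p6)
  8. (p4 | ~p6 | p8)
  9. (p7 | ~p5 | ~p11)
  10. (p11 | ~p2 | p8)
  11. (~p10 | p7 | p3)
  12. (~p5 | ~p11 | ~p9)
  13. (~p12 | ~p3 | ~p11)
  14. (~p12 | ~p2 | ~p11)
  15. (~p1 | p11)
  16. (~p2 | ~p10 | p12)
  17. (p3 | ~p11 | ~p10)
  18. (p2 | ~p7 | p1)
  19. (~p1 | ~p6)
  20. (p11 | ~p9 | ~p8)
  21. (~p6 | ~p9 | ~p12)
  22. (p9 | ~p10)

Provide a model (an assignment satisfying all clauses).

p1=T, p2=T, p3=F, p4=F, p5=F, p6=F, p7=T, p8=F, p9=F, p10=F, p11=T, p12=F

Check each clause:
  1. (p2 | p10 | ~p9) — p2 is true.
  2. (p7 | ~p5) — ~p5 is true.
  3. (p1 | ~p11 | p2) — p1 is true.
  4. (~p1 | ~p8 | p11) — ~p8 is true.
  5. (~p12 | p1 | p5) — p1 is true.
  6. (~p12 | p7 | p6) — ~p12 is true.
  7. (~p5 | ~p6) — ~p6 is true.
  8. (~p6 | p4 | p8) — ~p6 is true.
  9. (~p5 | p7 | ~p11) — ~p5 is true.
  10. (p11 | ~p2 | p8) — p11 is true.
  11. (p3 | p7 | ~p10) — ~p10 is true.
  12. (~p11 | ~p9 | ~p5) — ~p5 is true.
  13. (~p12 | ~p11 | ~p3) — ~p12 is true.
  14. (~p2 | ~p12 | ~p11) — ~p12 is true.
  15. (p11 | ~p1) — p11 is true.
  16. (p12 | ~p10 | ~p2) — ~p10 is true.
  17. (p3 | ~p11 | ~p10) — ~p10 is true.
  18. (~p7 | p2 | p1) — p2 is true.
  19. (~p1 | ~p6) — ~p6 is true.
  20. (~p9 | ~p8 | p11) — ~p8 is true.
  21. (~p9 | ~p12 | ~p6) — ~p6 is true.
  22. (~p10 | p9) — ~p10 is true.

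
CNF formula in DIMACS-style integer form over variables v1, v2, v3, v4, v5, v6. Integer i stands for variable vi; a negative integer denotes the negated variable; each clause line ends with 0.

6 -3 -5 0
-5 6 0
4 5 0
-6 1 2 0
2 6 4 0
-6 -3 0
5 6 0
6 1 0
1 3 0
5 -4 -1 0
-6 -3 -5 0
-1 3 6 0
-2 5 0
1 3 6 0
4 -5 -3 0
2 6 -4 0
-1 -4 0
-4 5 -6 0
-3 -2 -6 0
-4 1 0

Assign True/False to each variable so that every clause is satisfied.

Branch on v1: take v1 = True.
  then v4 is forced to False.
  then v5 is forced to True.
  then v6 is forced to True.
  then v3 is forced to False.
v2 is now unconstrained; take v2 = True.
Every clause has at least one true literal under this assignment.

v1=True, v2=True, v3=False, v4=False, v5=True, v6=True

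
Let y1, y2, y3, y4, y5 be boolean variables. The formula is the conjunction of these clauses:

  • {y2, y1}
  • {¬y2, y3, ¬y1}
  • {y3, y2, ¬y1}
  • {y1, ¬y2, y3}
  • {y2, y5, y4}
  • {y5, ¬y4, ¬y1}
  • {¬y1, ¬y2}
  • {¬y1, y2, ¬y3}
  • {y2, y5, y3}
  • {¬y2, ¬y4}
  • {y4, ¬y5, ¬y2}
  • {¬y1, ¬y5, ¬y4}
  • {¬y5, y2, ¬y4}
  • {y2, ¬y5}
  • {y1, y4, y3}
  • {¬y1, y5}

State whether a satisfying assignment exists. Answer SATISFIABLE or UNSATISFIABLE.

Set y1 = False and propagate.
  then y2 is forced to True.
  then y3 is forced to True.
  then y4 is forced to False.
  then y5 is forced to False.
So y1=F, y2=T, y3=T, y4=F, y5=F is a satisfying assignment.

SATISFIABLE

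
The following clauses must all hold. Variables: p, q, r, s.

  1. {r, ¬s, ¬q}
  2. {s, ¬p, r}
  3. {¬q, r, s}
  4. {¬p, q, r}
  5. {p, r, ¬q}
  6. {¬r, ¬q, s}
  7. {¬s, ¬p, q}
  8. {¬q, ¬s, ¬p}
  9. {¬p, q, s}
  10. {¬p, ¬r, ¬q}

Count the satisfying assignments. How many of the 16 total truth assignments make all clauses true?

5

The models are:
  p=0 q=0 r=0 s=0
  p=0 q=0 r=0 s=1
  p=0 q=0 r=1 s=0
  p=0 q=0 r=1 s=1
  p=0 q=1 r=1 s=1
Count: 5.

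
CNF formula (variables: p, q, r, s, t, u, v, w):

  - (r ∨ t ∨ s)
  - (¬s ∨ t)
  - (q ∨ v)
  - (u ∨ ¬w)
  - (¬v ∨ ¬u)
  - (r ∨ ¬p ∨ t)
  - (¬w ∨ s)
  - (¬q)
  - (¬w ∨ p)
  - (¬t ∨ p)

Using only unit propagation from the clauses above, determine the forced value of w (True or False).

(¬q) is a unit clause: q = False.
From (q ∨ v) and q = False: v = True.
From (¬u ∨ ¬v) and v = True: u = False.
In (¬w ∨ u), u is now false; ¬w must hold, so w = False.

False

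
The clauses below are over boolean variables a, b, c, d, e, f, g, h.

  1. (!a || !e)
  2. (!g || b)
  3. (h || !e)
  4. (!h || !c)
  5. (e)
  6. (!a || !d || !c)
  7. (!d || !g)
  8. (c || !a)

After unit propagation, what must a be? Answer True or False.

False

(e) stands alone — e = True.
In (!e || !a), !e is now false; !a must hold, so a = False.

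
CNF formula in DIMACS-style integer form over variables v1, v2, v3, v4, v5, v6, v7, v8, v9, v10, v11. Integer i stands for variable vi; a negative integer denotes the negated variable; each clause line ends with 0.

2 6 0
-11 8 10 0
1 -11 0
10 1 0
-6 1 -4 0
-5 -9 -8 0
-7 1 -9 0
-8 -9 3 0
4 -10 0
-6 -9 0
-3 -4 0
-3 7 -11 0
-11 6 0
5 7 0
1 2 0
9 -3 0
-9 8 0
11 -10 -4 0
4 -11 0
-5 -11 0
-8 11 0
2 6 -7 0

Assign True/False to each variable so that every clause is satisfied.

v1 = 1, v2 = 1, v3 = 0, v4 = 1, v5 = 0, v6 = 1, v7 = 1, v8 = 0, v9 = 0, v10 = 0, v11 = 0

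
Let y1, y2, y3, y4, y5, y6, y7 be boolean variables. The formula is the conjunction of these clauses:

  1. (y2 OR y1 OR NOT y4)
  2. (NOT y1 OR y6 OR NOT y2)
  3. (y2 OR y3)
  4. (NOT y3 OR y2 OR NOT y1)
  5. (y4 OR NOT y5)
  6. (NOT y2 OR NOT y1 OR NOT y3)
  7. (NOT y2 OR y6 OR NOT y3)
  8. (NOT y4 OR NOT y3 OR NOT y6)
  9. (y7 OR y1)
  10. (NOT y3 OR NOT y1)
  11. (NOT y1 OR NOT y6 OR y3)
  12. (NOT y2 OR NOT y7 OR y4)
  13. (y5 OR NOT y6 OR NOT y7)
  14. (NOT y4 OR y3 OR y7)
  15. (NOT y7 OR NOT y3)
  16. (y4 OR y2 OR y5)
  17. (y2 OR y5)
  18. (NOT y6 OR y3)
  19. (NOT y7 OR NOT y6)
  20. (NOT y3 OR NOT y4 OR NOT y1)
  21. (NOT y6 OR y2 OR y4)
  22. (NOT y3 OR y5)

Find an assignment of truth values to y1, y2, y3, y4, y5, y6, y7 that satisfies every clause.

y1=F  y2=T  y3=F  y4=T  y5=T  y6=F  y7=T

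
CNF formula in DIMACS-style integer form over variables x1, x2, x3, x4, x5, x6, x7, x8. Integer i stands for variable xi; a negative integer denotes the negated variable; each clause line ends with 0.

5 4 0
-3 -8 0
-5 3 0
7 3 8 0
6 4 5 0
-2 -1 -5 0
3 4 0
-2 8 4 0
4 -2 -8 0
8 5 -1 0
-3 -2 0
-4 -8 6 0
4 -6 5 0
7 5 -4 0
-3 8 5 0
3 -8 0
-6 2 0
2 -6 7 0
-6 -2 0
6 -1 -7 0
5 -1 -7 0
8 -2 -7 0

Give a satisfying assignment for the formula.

x1 = False  x2 = False  x3 = True  x4 = False  x5 = True  x6 = False  x7 = False  x8 = False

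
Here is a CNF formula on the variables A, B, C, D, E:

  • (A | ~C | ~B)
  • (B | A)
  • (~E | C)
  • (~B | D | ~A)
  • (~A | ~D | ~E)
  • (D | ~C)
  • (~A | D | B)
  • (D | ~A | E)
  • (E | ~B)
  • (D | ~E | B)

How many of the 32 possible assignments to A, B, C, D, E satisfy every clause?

2

Satisfying assignments:
  A=T B=F C=F D=T E=F
  A=T B=F C=T D=T E=F
That's 2 in total.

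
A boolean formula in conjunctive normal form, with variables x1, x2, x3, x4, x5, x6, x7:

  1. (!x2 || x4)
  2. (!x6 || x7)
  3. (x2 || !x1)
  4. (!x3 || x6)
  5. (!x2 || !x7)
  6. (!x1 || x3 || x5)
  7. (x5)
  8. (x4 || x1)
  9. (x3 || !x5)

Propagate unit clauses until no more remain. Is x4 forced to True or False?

(x5) is a unit clause: x5 = True.
From (x3 || !x5) and x5 = True: x3 = True.
(x6 || !x3): since x3 = True, the clause reduces to (x6). x6 = True.
From (!x6 || x7) and x6 = True: x7 = True.
From (!x2 || !x7) and x7 = True: x2 = False.
From (x2 || !x1) and x2 = False: x1 = False.
From (x1 || x4) and x1 = False: x4 = True.

True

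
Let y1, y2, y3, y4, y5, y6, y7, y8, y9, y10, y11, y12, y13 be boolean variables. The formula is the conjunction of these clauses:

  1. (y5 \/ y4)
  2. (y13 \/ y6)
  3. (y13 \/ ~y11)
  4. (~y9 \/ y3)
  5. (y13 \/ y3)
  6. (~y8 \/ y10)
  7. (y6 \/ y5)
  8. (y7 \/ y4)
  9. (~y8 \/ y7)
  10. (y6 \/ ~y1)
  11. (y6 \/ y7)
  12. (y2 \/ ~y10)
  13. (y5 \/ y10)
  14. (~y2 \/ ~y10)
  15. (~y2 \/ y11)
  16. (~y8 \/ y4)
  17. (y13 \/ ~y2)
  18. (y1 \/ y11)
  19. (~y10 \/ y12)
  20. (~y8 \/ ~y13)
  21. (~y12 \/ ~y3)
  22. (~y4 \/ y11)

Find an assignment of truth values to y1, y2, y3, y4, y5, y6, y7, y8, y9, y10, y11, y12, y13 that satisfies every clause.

Pure literal: y5 appears only positively; assign y5 = True.
Pure literal: y6 appears only positively; assign y6 = True.
Try y1 = True.
Try y2 = True.
  then y10 is forced to False.
  then y8 is forced to False.
  then y11 is forced to True.
  then y13 is forced to True.
The remaining clauses are satisfied by y3 = False, y4 = False, y7 = True, y9 = False, y12 = True.

y1=T, y2=T, y3=F, y4=F, y5=T, y6=T, y7=T, y8=F, y9=F, y10=F, y11=T, y12=T, y13=T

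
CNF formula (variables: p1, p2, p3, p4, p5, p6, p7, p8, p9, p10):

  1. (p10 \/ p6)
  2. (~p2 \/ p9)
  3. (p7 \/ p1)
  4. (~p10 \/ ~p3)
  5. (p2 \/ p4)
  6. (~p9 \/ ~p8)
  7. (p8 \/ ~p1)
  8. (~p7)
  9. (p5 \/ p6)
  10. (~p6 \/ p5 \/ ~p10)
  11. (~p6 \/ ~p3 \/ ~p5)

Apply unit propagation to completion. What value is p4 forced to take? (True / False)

(~p7) is a unit clause: p7 = False.
From (p1 \/ p7) and p7 = False: p1 = True.
From (p8 \/ ~p1) and p1 = True: p8 = True.
(~p9 \/ ~p8): since p8 = True, the clause reduces to (~p9). p9 = False.
From (~p2 \/ p9) and p9 = False: p2 = False.
From (p2 \/ p4) and p2 = False: p4 = True.

True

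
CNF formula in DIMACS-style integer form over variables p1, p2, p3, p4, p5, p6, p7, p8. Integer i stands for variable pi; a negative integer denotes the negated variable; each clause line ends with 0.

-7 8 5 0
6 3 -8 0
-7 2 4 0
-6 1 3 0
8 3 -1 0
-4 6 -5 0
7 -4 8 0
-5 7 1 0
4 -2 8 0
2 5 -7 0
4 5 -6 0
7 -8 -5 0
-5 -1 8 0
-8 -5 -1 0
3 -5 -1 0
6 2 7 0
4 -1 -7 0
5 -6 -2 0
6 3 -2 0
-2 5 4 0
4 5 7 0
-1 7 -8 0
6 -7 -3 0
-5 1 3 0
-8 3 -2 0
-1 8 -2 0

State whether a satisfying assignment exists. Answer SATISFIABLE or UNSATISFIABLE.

Branch on p1: take p1 = False.
For the remaining variables, p2 = False, p3 = True, p4 = True, p5 = True, p6 = True, p7 = True, p8 = True works.
So p1 = False  p2 = False  p3 = True  p4 = True  p5 = True  p6 = True  p7 = True  p8 = True is a satisfying assignment.

SATISFIABLE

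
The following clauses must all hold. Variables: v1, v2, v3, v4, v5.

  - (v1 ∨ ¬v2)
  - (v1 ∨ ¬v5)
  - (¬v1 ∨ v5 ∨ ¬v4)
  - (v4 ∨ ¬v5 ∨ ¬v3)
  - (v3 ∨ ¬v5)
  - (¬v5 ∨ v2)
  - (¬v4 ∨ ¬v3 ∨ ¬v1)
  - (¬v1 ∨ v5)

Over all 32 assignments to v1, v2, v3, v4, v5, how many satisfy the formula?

Satisfying assignments:
  v1=0 v2=0 v3=0 v4=0 v5=0
  v1=0 v2=0 v3=0 v4=1 v5=0
  v1=0 v2=0 v3=1 v4=0 v5=0
  v1=0 v2=0 v3=1 v4=1 v5=0
That's 4 in total.

4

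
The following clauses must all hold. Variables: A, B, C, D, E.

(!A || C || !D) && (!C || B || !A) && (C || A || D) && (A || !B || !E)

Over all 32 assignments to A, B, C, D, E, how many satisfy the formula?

17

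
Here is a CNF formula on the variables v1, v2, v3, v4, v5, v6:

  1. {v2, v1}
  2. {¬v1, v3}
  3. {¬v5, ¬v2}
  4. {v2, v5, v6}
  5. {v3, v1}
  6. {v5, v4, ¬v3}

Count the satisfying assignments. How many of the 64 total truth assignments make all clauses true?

9

Case analysis on v1 and v2:
  v1=1, v2=1: remaining (v3,v4,v5,v6) ∈ {(1,1,0,0); (1,1,0,1)} — 2.
  v1=1, v2=0: 5 of the 16 assignments to (v3,v4,v5,v6) work.
  v1=0, v2=1: remaining (v3,v4,v5,v6) ∈ {(1,1,0,0); (1,1,0,1)} — 2.
  v1=0, v2=0: a clause becomes empty — 0.
Total: 2 + 5 + 2 + 0 = 9.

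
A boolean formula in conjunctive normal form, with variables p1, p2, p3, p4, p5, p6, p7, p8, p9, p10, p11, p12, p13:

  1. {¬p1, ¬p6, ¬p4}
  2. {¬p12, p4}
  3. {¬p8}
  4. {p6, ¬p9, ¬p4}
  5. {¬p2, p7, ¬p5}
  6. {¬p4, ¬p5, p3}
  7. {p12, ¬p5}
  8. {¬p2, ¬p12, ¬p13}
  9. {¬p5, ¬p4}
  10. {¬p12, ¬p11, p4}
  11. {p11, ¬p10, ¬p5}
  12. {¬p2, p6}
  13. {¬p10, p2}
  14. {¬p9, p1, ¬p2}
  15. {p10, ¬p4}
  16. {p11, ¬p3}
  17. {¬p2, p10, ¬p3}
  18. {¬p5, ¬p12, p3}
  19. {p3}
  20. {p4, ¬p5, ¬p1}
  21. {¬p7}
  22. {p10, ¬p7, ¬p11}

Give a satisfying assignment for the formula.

p1 = F, p2 = T, p3 = T, p4 = T, p5 = F, p6 = T, p7 = F, p8 = F, p9 = F, p10 = T, p11 = T, p12 = F, p13 = F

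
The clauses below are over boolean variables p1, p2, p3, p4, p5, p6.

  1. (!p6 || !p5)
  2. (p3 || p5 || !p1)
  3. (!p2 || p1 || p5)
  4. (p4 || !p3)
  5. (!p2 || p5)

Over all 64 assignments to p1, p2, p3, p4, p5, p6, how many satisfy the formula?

Case analysis on p5 and p1:
  p5=1, p1=1: p2 free; 3 ways for (p3,p4,p6) × 2^1 = 6.
  p5=1, p1=0: p2 free; 3 ways for (p3,p4,p6) × 2^1 = 6.
  p5=0, p1=1: remaining (p2,p3,p4,p6) ∈ {(0,1,1,0); (0,1,1,1)} — 2.
  p5=0, p1=0: p6 free; 3 ways for (p2,p3,p4) × 2^1 = 6.
Total: 6 + 6 + 2 + 6 = 20.

20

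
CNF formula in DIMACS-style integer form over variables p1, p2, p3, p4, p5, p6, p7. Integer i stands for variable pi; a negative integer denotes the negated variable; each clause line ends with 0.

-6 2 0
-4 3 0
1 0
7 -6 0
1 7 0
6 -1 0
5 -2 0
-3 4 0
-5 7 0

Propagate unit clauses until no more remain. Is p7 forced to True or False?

True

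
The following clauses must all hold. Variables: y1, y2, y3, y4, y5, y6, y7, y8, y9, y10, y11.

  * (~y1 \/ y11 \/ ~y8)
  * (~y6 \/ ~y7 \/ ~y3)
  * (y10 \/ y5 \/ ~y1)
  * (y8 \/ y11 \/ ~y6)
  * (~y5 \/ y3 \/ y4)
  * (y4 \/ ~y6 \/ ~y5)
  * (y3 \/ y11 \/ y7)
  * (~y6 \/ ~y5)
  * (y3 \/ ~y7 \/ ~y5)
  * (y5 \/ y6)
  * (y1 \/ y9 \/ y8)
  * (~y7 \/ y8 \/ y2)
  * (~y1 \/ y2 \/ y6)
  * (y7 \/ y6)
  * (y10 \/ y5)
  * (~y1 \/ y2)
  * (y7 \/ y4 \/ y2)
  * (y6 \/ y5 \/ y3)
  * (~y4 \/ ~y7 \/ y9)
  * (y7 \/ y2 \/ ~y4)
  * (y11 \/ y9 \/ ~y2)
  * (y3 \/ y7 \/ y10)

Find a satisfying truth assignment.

y1=True, y2=True, y3=False, y4=True, y5=False, y6=True, y7=False, y8=False, y9=True, y10=True, y11=True

Pure literal: y9 appears only positively; assign y9 = True.
Pure literal: y10 appears only positively; assign y10 = True.
Set y1 = True and propagate.
  then y2 is forced to True.
For the remaining variables, y3 = False, y4 = True, y5 = False, y6 = True, y7 = False, y8 = False, y11 = True works.
Every clause has at least one true literal under this assignment.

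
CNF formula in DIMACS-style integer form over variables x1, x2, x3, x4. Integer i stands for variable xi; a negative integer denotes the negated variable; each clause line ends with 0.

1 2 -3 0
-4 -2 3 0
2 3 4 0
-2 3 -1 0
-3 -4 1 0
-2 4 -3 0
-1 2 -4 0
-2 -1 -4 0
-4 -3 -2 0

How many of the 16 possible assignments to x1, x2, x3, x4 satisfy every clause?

3

Satisfying assignments:
  x1=F x2=F x3=F x4=T
  x1=F x2=T x3=F x4=F
  x1=T x2=F x3=T x4=F
Count: 3.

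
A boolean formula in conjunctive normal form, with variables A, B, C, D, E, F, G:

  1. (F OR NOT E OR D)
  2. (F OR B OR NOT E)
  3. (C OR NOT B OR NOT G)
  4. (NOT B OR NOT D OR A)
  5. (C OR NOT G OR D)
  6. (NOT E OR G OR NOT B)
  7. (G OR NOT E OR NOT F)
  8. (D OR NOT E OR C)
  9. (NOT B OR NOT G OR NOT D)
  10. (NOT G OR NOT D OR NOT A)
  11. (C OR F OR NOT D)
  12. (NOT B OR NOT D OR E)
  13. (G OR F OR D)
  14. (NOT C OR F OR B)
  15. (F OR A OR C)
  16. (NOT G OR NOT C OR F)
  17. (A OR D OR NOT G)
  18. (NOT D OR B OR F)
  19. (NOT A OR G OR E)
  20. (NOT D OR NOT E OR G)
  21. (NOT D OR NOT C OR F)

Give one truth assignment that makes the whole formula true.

Set A = False and propagate.
Branch on B: take B = True.
  then D is forced to False.
  then G is forced to False.
  then E is forced to False.
  then F is forced to True.
C is now unconstrained; take C = False.
Every clause has at least one true literal under this assignment.

A=F, B=T, C=F, D=F, E=F, F=T, G=F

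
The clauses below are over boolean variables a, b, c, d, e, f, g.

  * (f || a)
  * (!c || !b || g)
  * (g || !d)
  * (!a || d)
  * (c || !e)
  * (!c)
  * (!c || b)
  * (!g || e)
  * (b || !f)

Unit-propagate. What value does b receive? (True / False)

True

(!c) stands alone — c = False.
From (!e || c) and c = False: e = False.
From (e || !g) and e = False: g = False.
(!d || g): since g = False, the clause reduces to (!d). d = False.
In (d || !a), d is now false; !a must hold, so a = False.
From (f || a) and a = False: f = True.
From (b || !f) and f = True: b = True.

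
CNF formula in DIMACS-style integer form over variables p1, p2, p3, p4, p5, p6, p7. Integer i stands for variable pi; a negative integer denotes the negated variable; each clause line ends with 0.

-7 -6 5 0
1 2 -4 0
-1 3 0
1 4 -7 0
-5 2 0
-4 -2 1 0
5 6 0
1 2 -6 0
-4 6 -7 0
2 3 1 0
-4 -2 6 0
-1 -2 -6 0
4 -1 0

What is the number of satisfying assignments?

7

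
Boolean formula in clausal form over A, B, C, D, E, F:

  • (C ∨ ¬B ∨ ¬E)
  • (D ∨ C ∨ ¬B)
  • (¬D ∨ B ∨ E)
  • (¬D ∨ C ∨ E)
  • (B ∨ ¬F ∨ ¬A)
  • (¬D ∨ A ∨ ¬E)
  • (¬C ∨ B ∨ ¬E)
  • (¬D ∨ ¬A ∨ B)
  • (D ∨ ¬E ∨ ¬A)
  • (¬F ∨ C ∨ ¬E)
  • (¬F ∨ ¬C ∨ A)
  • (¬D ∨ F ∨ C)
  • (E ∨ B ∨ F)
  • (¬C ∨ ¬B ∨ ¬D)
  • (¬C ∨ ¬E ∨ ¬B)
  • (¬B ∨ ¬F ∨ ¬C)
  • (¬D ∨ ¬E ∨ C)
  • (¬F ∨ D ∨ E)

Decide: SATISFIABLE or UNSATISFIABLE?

Branch on A: take A = True.
For the remaining variables, B = True, C = True, D = False, E = False, F = False works.
So A = True, B = True, C = True, D = False, E = False, F = False is a satisfying assignment.

SATISFIABLE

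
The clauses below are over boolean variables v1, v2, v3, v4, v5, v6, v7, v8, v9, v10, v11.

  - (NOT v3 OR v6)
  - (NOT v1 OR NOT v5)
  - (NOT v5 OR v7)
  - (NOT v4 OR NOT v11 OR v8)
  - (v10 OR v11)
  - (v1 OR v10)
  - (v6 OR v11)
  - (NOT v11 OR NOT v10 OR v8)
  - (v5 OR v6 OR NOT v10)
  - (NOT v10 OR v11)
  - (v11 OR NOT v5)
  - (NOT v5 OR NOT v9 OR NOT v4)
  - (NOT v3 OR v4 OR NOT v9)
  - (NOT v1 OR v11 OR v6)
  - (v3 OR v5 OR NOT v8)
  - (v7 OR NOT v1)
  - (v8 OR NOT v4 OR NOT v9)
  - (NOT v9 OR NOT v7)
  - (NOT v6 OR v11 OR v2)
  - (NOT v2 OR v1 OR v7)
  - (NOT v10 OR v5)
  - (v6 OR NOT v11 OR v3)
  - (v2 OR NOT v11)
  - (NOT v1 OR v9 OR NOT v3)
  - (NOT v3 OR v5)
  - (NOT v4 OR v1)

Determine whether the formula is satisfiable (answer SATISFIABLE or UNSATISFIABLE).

SATISFIABLE

Set v1 = True and propagate.
  then v5 is forced to False.
  then v7 is forced to True.
  then v9 is forced to False.
  then v10 is forced to False.
  then v11 is forced to True.
  then v2 is forced to True.
  then v3 is forced to False.
  then v8 is forced to False.
  then v4 is forced to False.
  then v6 is forced to True.
Every clause has at least one true literal under this assignment.
So v1 = True, v2 = True, v3 = False, v4 = False, v5 = False, v6 = True, v7 = True, v8 = False, v9 = False, v10 = False, v11 = True is a satisfying assignment.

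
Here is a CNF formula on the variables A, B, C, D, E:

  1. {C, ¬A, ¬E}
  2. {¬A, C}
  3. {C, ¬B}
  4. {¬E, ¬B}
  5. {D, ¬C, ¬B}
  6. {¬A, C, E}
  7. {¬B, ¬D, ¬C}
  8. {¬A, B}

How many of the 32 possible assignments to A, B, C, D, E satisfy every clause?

8

Case analysis on C and B:
  C=1, B=1: a clause becomes empty — 0.
  C=1, B=0: remaining (A,D,E) ∈ {(0,0,0); (0,0,1); (0,1,0); (0,1,1)} — 4.
  C=0, B=1: a clause becomes empty — 0.
  C=0, B=0: remaining (A,D,E) ∈ {(0,0,0); (0,0,1); (0,1,0); (0,1,1)} — 4.
Total: 0 + 4 + 0 + 4 = 8.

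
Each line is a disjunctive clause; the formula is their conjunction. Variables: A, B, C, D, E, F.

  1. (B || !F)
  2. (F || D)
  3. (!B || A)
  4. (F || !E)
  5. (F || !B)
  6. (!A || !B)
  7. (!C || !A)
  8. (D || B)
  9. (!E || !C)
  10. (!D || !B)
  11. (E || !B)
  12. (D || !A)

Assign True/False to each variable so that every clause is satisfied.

Pure literal: C appears only negated; assign C = False.
Set A = True and propagate.
  then B is forced to False.
  then F is forced to False.
  then D is forced to True.
  then E is forced to False.
Every clause has at least one true literal under this assignment.
Check each clause:
  1. (!F || B) — !F is true.
  2. (D || F) — D is true.
  3. (A || !B) — A is true.
  4. (!E || F) — !E is true.
  5. (!B || F) — !B is true.
  6. (!A || !B) — !B is true.
  7. (!A || !C) — !C is true.
  8. (D || B) — D is true.
  9. (!C || !E) — !E is true.
  10. (!B || !D) — !B is true.
  11. (E || !B) — !B is true.
  12. (D || !A) — D is true.

A=True, B=False, C=False, D=True, E=False, F=False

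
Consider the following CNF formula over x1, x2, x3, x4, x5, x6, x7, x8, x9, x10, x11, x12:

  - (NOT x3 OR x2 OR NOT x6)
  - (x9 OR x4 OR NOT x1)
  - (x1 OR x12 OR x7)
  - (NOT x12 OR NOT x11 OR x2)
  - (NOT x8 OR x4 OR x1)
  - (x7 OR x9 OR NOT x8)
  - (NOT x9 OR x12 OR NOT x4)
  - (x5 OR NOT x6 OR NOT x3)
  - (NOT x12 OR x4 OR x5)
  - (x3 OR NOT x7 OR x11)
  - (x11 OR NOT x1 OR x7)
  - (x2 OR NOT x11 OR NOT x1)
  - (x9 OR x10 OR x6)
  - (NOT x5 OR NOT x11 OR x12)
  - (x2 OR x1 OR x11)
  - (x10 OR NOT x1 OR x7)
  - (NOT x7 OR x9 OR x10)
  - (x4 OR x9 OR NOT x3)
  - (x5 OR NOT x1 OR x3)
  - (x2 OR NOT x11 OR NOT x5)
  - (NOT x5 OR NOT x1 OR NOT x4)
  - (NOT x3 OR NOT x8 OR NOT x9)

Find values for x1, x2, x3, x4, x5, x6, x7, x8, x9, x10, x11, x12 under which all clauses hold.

x1=0, x2=1, x3=1, x4=1, x5=0, x6=0, x7=0, x8=0, x9=0, x10=1, x11=1, x12=1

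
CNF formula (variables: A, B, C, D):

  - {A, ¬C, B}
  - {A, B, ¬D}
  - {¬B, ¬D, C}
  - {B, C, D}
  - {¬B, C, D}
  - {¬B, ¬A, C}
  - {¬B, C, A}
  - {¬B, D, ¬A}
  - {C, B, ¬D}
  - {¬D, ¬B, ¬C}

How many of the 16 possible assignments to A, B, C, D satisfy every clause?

The models are:
  A=F B=T C=T D=F
  A=T B=F C=T D=F
  A=T B=F C=T D=T
Count: 3.

3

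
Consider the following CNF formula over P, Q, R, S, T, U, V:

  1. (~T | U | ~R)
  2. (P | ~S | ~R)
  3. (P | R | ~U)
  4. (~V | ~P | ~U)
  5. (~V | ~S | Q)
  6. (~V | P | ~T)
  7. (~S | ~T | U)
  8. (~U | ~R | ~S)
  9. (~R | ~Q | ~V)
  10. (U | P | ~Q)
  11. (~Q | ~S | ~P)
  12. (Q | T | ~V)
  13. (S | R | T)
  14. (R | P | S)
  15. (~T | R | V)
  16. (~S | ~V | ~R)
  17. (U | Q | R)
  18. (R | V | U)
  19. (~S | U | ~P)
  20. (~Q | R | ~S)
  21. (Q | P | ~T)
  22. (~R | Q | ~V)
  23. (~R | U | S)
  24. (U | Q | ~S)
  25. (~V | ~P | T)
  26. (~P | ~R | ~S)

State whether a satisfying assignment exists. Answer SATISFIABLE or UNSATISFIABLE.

SATISFIABLE

Branch on P: take P = True.
For the remaining variables, Q = True, R = False, S = False, T = True, U = False, V = True works.
So P = T, Q = T, R = F, S = F, T = T, U = F, V = T is a satisfying assignment.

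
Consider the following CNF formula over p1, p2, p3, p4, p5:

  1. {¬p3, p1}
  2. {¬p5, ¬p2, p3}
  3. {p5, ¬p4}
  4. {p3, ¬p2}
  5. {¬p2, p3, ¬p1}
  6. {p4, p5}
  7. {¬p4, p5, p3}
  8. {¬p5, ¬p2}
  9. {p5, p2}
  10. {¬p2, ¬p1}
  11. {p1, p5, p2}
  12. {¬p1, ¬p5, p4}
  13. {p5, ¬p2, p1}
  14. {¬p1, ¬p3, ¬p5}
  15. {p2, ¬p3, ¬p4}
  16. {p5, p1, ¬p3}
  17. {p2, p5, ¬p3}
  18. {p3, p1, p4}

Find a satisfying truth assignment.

p1=T, p2=F, p3=F, p4=T, p5=T

Check each clause:
  1. {¬p3, p1} — p1 is true.
  2. {p3, ¬p5, ¬p2} — ¬p2 is true.
  3. {¬p4, p5} — p5 is true.
  4. {¬p2, p3} — ¬p2 is true.
  5. {¬p2, ¬p1, p3} — ¬p2 is true.
  6. {p5, p4} — p4 is true.
  7. {¬p4, p5, p3} — p5 is true.
  8. {¬p2, ¬p5} — ¬p2 is true.
  9. {p2, p5} — p5 is true.
  10. {¬p1, ¬p2} — ¬p2 is true.
  11. {p5, p1, p2} — p1 is true.
  12. {¬p1, p4, ¬p5} — p4 is true.
  13. {p1, ¬p2, p5} — p1 is true.
  14. {¬p1, ¬p5, ¬p3} — ¬p3 is true.
  15. {¬p3, ¬p4, p2} — ¬p3 is true.
  16. {p1, p5, ¬p3} — p1 is true.
  17. {p2, p5, ¬p3} — p5 is true.
  18. {p3, p1, p4} — p1 is true.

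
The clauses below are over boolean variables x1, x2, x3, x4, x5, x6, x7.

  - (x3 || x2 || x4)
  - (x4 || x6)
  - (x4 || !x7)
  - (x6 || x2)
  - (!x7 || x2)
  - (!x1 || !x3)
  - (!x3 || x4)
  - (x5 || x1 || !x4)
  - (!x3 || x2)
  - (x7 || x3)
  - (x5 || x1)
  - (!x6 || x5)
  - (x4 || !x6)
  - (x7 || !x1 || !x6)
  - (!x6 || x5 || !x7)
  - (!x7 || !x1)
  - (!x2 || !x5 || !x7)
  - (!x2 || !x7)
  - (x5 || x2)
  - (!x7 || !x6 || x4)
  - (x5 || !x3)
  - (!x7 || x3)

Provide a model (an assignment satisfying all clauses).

x1 = F, x2 = T, x3 = T, x4 = T, x5 = T, x6 = T, x7 = F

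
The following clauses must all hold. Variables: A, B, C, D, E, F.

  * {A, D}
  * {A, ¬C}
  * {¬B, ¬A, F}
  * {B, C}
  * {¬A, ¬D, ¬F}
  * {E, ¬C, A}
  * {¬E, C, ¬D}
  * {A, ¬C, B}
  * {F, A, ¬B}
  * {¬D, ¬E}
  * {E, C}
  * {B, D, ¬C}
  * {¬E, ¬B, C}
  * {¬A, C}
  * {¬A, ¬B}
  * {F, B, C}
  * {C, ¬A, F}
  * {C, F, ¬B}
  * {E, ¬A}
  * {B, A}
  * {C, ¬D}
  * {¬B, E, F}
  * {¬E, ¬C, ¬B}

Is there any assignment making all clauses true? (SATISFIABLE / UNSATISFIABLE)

UNSATISFIABLE

C = True:
  propagation gives A=True, B=False, D=True, F=False; an empty clause results — contradiction.
C = False:
  propagation gives B=True, E=True; an empty clause results — contradiction.
Every branch closes, so no satisfying assignment exists.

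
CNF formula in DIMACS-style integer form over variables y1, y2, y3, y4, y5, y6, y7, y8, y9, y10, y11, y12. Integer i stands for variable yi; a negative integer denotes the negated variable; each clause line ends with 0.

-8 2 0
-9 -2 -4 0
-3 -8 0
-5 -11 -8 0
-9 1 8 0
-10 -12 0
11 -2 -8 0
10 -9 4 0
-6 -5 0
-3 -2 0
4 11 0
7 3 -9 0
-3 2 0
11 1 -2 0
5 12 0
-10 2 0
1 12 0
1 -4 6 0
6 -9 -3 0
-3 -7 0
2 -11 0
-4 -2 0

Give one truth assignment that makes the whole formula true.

Pure literal: y1 appears only positively; assign y1 = True.
Pure literal: y9 appears only negated; assign y9 = False.
Branch on y2: take y2 = True.
  then y3 is forced to False.
  then y4 is forced to False.
  then y11 is forced to True.
Branch on y5: take y5 = True.
  then y8 is forced to False.
  then y6 is forced to False.
Try y10 = False.
y7, y12 are now unconstrained; take y7 = False, y12 = False.

y1 = T, y2 = T, y3 = F, y4 = F, y5 = T, y6 = F, y7 = F, y8 = F, y9 = F, y10 = F, y11 = T, y12 = F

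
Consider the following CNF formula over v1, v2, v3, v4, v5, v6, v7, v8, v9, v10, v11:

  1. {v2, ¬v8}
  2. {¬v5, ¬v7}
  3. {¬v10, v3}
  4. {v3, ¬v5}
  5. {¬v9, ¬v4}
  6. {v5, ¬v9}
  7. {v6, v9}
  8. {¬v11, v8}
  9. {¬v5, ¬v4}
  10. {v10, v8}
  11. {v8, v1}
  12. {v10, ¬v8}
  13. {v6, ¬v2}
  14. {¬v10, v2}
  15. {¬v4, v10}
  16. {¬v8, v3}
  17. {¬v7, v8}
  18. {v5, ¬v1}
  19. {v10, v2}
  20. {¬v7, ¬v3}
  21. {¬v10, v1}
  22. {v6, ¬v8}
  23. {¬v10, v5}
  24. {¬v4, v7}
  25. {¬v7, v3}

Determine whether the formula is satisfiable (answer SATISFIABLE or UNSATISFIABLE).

Pure literal: v4 appears only negated; assign v4 = False.
v6 occurs only positively in the remaining clauses — set v6 = True.
Try v1 = True.
  then v5 is forced to True.
  then v7 is forced to False.
  then v3 is forced to True.
Try v2 = True.
The remaining clauses are satisfied by v8 = True, v9 = False, v10 = True, v11 = False.
So v1=1, v2=1, v3=1, v4=0, v5=1, v6=1, v7=0, v8=1, v9=0, v10=1, v11=0 is a satisfying assignment.

SATISFIABLE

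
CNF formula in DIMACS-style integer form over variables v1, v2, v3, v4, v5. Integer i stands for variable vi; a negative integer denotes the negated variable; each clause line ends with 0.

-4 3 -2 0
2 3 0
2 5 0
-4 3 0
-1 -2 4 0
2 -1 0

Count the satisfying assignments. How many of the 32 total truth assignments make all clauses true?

10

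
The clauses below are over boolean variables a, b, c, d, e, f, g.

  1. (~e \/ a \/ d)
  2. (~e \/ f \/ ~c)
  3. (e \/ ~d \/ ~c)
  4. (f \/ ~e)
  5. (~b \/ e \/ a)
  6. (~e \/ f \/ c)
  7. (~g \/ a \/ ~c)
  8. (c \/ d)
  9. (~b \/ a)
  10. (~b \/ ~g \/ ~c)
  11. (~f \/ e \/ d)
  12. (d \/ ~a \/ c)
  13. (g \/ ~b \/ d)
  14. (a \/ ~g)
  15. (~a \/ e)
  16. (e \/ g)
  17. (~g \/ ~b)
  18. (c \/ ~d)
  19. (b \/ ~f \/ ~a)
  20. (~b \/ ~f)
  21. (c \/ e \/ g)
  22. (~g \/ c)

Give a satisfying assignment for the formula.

a = 0, b = 0, c = 1, d = 1, e = 1, f = 1, g = 0

Check each clause:
  1. (d \/ a \/ ~e) — d is true.
  2. (~c \/ f \/ ~e) — f is true.
  3. (~d \/ ~c \/ e) — e is true.
  4. (~e \/ f) — f is true.
  5. (e \/ ~b \/ a) — e is true.
  6. (~e \/ c \/ f) — c is true.
  7. (~g \/ a \/ ~c) — ~g is true.
  8. (c \/ d) — c is true.
  9. (a \/ ~b) — ~b is true.
  10. (~b \/ ~g \/ ~c) — ~g is true.
  11. (~f \/ e \/ d) — d is true.
  12. (d \/ ~a \/ c) — c is true.
  13. (~b \/ d \/ g) — d is true.
  14. (a \/ ~g) — ~g is true.
  15. (~a \/ e) — e is true.
  16. (e \/ g) — e is true.
  17. (~g \/ ~b) — ~g is true.
  18. (c \/ ~d) — c is true.
  19. (~f \/ ~a \/ b) — ~a is true.
  20. (~f \/ ~b) — ~b is true.
  21. (c \/ g \/ e) — c is true.
  22. (~g \/ c) — ~g is true.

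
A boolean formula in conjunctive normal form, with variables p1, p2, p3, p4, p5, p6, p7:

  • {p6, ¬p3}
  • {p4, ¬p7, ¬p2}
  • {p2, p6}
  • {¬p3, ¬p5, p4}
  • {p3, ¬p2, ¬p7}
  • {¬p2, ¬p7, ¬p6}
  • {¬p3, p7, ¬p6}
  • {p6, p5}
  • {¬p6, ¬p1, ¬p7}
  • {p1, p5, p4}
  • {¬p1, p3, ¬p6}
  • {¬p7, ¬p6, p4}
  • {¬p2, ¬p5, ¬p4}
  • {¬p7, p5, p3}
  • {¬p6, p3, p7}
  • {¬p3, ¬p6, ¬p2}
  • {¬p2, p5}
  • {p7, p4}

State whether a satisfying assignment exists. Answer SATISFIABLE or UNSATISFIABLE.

SATISFIABLE

Set p1 = False and propagate.
For the remaining variables, p2 = False, p3 = True, p4 = True, p5 = False, p6 = True, p7 = True works.
So p1 = F, p2 = F, p3 = T, p4 = T, p5 = F, p6 = T, p7 = T is a satisfying assignment.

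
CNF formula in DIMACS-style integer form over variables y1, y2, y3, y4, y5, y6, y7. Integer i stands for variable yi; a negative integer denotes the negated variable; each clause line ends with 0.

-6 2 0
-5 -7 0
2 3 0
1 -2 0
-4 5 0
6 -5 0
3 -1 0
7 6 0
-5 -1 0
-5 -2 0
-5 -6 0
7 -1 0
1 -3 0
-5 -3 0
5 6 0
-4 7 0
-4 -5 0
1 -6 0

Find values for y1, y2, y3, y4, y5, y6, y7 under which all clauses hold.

y1=True  y2=True  y3=True  y4=False  y5=False  y6=True  y7=True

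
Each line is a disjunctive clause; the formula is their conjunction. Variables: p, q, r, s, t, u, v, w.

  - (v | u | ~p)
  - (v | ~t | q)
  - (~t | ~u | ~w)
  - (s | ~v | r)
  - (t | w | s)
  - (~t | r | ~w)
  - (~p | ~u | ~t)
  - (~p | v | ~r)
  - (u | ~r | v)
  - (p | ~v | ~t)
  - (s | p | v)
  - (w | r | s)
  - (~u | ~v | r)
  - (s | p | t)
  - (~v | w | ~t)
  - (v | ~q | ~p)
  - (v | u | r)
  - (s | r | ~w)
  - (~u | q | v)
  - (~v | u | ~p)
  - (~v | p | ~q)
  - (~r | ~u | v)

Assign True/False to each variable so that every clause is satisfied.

p=True, q=False, r=True, s=True, t=False, u=True, v=True, w=True

Check each clause:
  1. (u | v | ~p) — u is true.
  2. (v | ~t | q) — ~t is true.
  3. (~t | ~w | ~u) — ~t is true.
  4. (s | r | ~v) — r is true.
  5. (s | w | t) — w is true.
  6. (~w | ~t | r) — r is true.
  7. (~u | ~t | ~p) — ~t is true.
  8. (~p | ~r | v) — v is true.
  9. (u | v | ~r) — u is true.
  10. (~t | ~v | p) — ~t is true.
  11. (p | v | s) — p is true.
  12. (s | r | w) — w is true.
  13. (~v | ~u | r) — r is true.
  14. (s | t | p) — p is true.
  15. (~v | w | ~t) — w is true.
  16. (~p | ~q | v) — ~q is true.
  17. (u | r | v) — r is true.
  18. (~w | r | s) — r is true.
  19. (q | v | ~u) — v is true.
  20. (~v | u | ~p) — u is true.
  21. (~q | p | ~v) — ~q is true.
  22. (~u | v | ~r) — v is true.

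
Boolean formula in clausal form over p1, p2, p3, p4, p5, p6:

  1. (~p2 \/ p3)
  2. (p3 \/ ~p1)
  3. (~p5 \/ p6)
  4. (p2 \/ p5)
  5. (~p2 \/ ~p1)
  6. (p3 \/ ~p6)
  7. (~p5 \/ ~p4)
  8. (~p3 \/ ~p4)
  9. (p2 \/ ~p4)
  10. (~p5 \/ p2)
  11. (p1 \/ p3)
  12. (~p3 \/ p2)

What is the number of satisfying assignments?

3

The models are:
  p1=F p2=T p3=T p4=F p5=F p6=F
  p1=F p2=T p3=T p4=F p5=F p6=T
  p1=F p2=T p3=T p4=F p5=T p6=T
Count: 3.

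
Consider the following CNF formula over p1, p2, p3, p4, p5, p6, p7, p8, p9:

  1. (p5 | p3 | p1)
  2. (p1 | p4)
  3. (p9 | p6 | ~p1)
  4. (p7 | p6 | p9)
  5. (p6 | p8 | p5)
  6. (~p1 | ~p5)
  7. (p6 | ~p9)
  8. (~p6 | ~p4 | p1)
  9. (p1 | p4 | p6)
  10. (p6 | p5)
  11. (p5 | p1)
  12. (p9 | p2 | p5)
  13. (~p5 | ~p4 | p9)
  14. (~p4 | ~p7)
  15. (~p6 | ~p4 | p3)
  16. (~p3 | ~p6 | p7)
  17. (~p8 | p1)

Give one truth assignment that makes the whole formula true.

p1 = True  p2 = True  p3 = False  p4 = False  p5 = False  p6 = True  p7 = True  p8 = True  p9 = True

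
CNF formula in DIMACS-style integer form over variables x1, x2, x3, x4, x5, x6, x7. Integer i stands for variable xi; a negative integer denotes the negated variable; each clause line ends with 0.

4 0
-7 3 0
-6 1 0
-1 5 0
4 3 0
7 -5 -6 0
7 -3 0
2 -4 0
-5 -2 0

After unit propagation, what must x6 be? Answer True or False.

(x4) stands alone — x4 = True.
In (x2 OR NOT x4), NOT x4 is now false; x2 must hold, so x2 = True.
In (NOT x5 OR NOT x2), NOT x2 is now false; NOT x5 must hold, so x5 = False.
(NOT x1 OR x5) with x5 = False leaves only NOT x1, so x1 = False.
(NOT x6 OR x1): since x1 = False, the clause reduces to (NOT x6). x6 = False.

False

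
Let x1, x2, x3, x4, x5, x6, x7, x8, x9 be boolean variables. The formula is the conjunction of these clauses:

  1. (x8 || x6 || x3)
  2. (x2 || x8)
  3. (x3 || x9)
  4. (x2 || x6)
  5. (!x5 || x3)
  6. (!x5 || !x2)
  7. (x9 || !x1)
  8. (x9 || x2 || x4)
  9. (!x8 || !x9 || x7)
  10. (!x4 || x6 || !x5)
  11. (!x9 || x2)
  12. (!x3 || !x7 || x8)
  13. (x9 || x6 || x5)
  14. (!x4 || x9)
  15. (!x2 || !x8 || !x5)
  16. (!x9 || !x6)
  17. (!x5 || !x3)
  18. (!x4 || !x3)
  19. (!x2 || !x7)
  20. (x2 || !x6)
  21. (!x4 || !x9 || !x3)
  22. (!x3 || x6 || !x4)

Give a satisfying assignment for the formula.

x1=F, x2=T, x3=T, x4=F, x5=F, x6=F, x7=F, x8=F, x9=T

Pure literal: x1 appears only negated; assign x1 = False.
Try x2 = True.
  then x5 is forced to False.
  then x7 is forced to False.
Branch on x3: take x3 = True.
  then x4 is forced to False.
Set x6 = False and propagate.
  then x9 is forced to True.
  then x8 is forced to False.
Every clause has at least one true literal under this assignment.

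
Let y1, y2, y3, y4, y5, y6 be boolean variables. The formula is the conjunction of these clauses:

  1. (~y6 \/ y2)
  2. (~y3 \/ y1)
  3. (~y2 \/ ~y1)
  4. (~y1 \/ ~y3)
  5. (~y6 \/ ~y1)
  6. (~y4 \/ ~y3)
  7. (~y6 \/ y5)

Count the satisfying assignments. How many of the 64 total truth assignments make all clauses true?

Case analysis on y1 and y3:
  y1=1, y3=1: a clause becomes empty — 0.
  y1=1, y3=0: remaining (y2,y4,y5,y6) ∈ {(0,0,0,0); (0,0,1,0); (0,1,0,0); (0,1,1,0)} — 4.
  y1=0, y3=1: a clause becomes empty — 0.
  y1=0, y3=0: y4 free; 5 ways for (y2,y5,y6) × 2^1 = 10.
Total: 0 + 4 + 0 + 10 = 14.

14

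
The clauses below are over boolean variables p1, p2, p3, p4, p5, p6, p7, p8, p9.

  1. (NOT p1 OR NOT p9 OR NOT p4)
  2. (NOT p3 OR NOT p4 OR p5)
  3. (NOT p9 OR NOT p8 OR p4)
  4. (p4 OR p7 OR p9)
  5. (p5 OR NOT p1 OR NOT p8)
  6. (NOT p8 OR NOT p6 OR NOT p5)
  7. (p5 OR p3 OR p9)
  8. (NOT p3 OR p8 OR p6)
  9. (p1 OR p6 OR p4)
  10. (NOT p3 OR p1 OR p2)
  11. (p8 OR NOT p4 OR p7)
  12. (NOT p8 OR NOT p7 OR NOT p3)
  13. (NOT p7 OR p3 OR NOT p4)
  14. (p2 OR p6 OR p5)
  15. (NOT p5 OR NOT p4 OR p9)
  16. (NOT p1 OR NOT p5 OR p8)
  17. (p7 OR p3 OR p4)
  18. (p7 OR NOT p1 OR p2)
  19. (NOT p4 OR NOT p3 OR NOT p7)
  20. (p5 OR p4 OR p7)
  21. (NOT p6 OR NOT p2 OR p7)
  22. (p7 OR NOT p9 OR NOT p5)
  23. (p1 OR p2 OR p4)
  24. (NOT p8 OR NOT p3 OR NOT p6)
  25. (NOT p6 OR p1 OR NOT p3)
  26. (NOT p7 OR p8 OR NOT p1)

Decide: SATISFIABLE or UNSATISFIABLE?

SATISFIABLE

Branch on p1: take p1 = False.
Branch on p2: take p2 = True.
The remaining clauses are satisfied by p3 = False, p4 = True, p5 = False, p6 = False, p7 = False, p8 = True, p9 = True.
Every clause has at least one true literal under this assignment.
So p1=False, p2=True, p3=False, p4=True, p5=False, p6=False, p7=False, p8=True, p9=True is a satisfying assignment.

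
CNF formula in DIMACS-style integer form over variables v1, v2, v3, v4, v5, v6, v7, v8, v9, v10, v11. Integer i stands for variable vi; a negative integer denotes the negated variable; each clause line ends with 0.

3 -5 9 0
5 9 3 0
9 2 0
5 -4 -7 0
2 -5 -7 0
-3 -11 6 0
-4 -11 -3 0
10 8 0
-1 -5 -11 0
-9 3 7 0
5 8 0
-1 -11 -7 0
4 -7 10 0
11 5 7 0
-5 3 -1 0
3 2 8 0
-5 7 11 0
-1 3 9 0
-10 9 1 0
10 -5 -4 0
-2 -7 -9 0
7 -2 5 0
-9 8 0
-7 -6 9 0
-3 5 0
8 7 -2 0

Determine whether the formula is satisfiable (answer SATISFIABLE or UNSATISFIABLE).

SATISFIABLE

v8 occurs only positively in the remaining clauses — set v8 = True.
Set v1 = False and propagate.
Try v2 = False.
  then v9 is forced to True.
Set v3 = False and propagate.
  then v7 is forced to True.
  then v5 is forced to False.
  then v4 is forced to False.
  then v10 is forced to True.
v6, v11 are now unconstrained; take v6 = False, v11 = False.
So v1=0  v2=0  v3=0  v4=0  v5=0  v6=0  v7=1  v8=1  v9=1  v10=1  v11=0 is a satisfying assignment.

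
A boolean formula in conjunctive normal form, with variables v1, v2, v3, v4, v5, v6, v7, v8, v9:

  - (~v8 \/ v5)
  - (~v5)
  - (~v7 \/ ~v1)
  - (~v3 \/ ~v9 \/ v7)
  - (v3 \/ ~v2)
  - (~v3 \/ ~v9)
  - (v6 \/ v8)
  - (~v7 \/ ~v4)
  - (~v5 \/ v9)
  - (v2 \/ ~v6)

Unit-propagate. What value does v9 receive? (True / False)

(~v5) is a unit clause: v5 = False.
From (~v8 \/ v5) and v5 = False: v8 = False.
(v6 \/ v8) with v8 = False leaves only v6, so v6 = True.
(~v6 \/ v2) with v6 = True leaves only v2, so v2 = True.
(~v2 \/ v3): since v2 = True, the clause reduces to (v3). v3 = True.
In (~v3 \/ ~v9), ~v3 is now false; ~v9 must hold, so v9 = False.

False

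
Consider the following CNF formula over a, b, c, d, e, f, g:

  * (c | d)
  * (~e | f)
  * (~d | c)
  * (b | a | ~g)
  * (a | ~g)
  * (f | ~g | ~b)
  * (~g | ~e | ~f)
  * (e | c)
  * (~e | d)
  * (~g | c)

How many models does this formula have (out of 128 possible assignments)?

26

Case analysis on g and c:
  g=T, c=T: d free; 3 ways for (a,b,e,f) × 2^1 = 6.
  g=T, c=F: a clause becomes empty — 0.
  g=F, c=T: a, b free; 5 ways for (d,e,f) × 2^2 = 20.
  g=F, c=F: a clause becomes empty — 0.
Total: 6 + 0 + 20 + 0 = 26.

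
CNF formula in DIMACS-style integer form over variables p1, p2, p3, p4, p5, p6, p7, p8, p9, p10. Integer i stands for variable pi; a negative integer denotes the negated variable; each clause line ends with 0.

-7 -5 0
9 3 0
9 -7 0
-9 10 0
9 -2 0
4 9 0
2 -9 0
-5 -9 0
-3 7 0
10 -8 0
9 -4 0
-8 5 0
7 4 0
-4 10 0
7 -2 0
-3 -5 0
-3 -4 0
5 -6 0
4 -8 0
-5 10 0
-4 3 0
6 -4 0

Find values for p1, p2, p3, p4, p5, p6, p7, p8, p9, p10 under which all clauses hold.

p1 = F  p2 = T  p3 = F  p4 = F  p5 = F  p6 = F  p7 = T  p8 = F  p9 = T  p10 = T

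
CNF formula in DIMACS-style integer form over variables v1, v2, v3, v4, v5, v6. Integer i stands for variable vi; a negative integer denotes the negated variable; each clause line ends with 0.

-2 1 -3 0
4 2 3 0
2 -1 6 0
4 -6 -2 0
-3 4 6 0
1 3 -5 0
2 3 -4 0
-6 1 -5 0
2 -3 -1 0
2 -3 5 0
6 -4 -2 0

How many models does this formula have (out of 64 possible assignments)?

9

Split on v2, then v3.
  v2=1, v3=1: remaining (v1,v4,v5,v6) ∈ {(1,1,0,1); (1,1,1,1)} — 2.
  v2=1, v3=0: 6 of the 16 assignments to (v1,v4,v5,v6) work.
  v2=0, v3=1: remaining (v1,v4,v5,v6) ∈ {(0,1,1,0)} — 1.
  v2=0, v3=0: a clause becomes empty — 0.
Total: 2 + 6 + 1 + 0 = 9.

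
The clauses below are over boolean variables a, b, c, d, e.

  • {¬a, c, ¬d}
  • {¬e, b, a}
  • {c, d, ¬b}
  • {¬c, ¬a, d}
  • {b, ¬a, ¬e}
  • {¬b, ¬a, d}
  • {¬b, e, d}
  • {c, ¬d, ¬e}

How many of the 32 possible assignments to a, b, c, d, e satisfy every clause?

Case analysis on d and a:
  d=1, a=1: remaining (b,c,e) ∈ {(0,1,0); (1,1,0); (1,1,1)} — 3.
  d=1, a=0: 5 of the 8 assignments to (b,c,e) work.
  d=0, a=1: remaining (b,c,e) ∈ {(0,0,0)} — 1.
  d=0, a=0: remaining (b,c,e) ∈ {(0,0,0); (0,1,0); (1,1,1)} — 3.
Total: 3 + 5 + 1 + 3 = 12.

12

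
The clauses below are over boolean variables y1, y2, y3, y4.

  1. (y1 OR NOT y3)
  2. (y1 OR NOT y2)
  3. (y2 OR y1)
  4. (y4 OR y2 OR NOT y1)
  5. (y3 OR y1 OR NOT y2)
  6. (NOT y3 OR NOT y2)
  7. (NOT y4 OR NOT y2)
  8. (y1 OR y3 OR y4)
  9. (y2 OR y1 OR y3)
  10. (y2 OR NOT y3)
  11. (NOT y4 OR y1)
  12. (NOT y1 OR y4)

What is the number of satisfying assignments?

Satisfying assignments:
  y1=1 y2=0 y3=0 y4=1
Count: 1.

1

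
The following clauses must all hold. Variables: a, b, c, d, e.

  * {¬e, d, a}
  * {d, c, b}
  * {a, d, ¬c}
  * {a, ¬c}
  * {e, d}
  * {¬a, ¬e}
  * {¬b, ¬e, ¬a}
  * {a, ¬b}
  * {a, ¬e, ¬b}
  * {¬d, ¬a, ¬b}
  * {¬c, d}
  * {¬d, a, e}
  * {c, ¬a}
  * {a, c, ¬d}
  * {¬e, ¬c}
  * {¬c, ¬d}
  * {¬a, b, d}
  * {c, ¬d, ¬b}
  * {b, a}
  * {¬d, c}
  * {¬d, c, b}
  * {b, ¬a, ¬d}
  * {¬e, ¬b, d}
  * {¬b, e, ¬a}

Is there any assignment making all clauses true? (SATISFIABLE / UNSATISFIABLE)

a = True:
  propagation gives e=False, d=True, b=False; an empty clause results — contradiction.
a = False:
  propagation gives c=False, b=False; an empty clause results — contradiction.
Every branch closes, so no satisfying assignment exists.

UNSATISFIABLE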